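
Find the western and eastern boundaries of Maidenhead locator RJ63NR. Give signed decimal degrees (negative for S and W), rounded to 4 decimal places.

173.0833, 173.1667

Field R=17, J=9: +17·20° lon, +9·10° lat → SW at lon 160°, lat 0°.
Square 6, 3: +6·2° lon, +3·1° lat → SW at lon 172°, lat 3°.
Subsquare n=13, r=17: +13·0.0833333° lon, +17·0.0416667° lat → SW at lon 173.083°, lat 3.70833°.
Cell spans 0.0833333° lon × 0.0416667° lat.
west 173.0833, east 173.1667.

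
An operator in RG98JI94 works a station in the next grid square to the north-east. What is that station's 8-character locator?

RG98ki05

Longitude extended square 9; +1 → 10, wraps to 0, carry into subsquare.
Longitude subsquare j = 9; +1 → 10 = k.
Latitude extended square 4; +1 → 5.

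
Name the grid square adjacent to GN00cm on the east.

GN00dm

Longitude subsquare c = 2; +1 → 3 = d.
The latitude characters are unchanged.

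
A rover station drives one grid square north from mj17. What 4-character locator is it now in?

Latitude square 7; +1 → 8.
The longitude characters are unchanged.

MJ18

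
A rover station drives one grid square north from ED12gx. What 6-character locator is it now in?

ED13ga

Latitude subsquare x = 23; +1 → 24, wraps to 0 = a, carry into square.
Latitude square 2; +1 → 3.
The longitude characters are unchanged.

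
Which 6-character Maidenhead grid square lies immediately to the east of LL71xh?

LL81ah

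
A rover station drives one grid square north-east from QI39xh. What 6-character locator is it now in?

QI49ai

Longitude subsquare x = 23; +1 → 24, wraps to 0 = a, carry into square.
Longitude square 3; +1 → 4.
Latitude subsquare h = 7; +1 → 8 = i.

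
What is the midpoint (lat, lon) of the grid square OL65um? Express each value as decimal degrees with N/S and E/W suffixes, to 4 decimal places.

25.5208° N, 113.7083° E

Field O=14, L=11: +14·20° lon, +11·10° lat → SW at lon 100°, lat 20°.
Square 6, 5: +6·2° lon, +5·1° lat → SW at lon 112°, lat 25°.
Subsquare u=20, m=12: +20·0.0833333° lon, +12·0.0416667° lat → SW at lon 113.667°, lat 25.5°.
Cell spans 0.0833333° lon × 0.0416667° lat. Centre is SW corner plus half of each.
latitude 25.5208° N, longitude 113.7083° E.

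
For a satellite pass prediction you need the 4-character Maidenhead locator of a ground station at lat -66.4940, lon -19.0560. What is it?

Offset from 180°W / 90°S: lon 160.94°, lat 23.51°.
Field (20°×10°, letters A–R): 160.94/20 → 8 → I, 23.51/10 → 2 → C; chars IC.
Square (2°×1°, digits 0–9): 0.94/2 → 0, 3.51/1 → 3; chars 03.

IC03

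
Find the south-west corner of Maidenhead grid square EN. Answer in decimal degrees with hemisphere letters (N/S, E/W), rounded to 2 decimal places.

40.00° N, 100.00° W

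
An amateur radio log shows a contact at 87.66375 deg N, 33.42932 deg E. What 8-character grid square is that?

KR67rp19

Shift to the Maidenhead origin (180°W, 90°S): lon 213.42932, lat 177.66375.
Field: lon ⌊213.42932/20⌋ = 10 → K; lat ⌊177.66375/10⌋ = 17 → R.
Square: lon ⌊13.42932/2⌋ = 6; lat ⌊7.66375/1⌋ = 7.
Subsquare: lon ⌊1.42932/0.0833333⌋ = 17 → r; lat ⌊0.66375/0.0416667⌋ = 15 → p.
Extended square: lon ⌊0.01265/0.00833333⌋ = 1; lat ⌊0.03875/0.00416667⌋ = 9.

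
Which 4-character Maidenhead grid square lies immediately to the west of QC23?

QC13

Longitude square 2; −1 → 1.
The latitude characters are unchanged.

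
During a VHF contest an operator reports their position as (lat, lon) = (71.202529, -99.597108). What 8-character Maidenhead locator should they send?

EQ01ee88

Offset from 180°W / 90°S: lon 80.40289°, lat 161.20253°.
Field: 80.40289/20 → 4 → E, 161.20253/10 → 16 → Q; chars EQ.
Square: 0.40289/2 → 0, 1.20253/1 → 1; chars 01.
Subsquare: 0.40289/0.0833333 → 4 → e, 0.20253/0.0416667 → 4 → e; chars ee.
Extended square: 0.06956/0.00833333 → 8, 0.03586/0.00416667 → 8; chars 88.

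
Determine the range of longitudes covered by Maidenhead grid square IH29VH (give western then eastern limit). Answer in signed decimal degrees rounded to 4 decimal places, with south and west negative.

-14.2500, -14.1667

Field I=8, H=7: +8·20° lon, +7·10° lat → SW at lon -20°, lat -20°.
Square 2, 9: +2·2° lon, +9·1° lat → SW at lon -16°, lat -11°.
Subsquare v=21, h=7: +21·0.0833333° lon, +7·0.0416667° lat → SW at lon -14.25°, lat -10.7083°.
Cell spans 0.0833333° lon × 0.0416667° lat.
west -14.2500, east -14.1667.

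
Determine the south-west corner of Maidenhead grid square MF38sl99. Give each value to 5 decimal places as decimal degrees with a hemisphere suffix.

31.50417° S, 67.57500° E

Field M=12, F=5: +12·20° lon, +5·10° lat → SW at lon 60°, lat -40°.
Square 3, 8: +3·2° lon, +8·1° lat → SW at lon 66°, lat -32°.
Subsquare s=18, l=11: +18·0.0833333° lon, +11·0.0416667° lat → SW at lon 67.5°, lat -31.5417°.
Extended square 9, 9: +9·0.00833333° lon, +9·0.00416667° lat → SW at lon 67.575°, lat -31.5042°.
latitude 31.50417° S, longitude 67.57500° E.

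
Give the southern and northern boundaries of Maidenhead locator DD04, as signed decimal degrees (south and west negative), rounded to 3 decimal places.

Field D=3, D=3: +3·20° lon, +3·10° lat → SW at lon -120°, lat -60°.
Square 0, 4: +0·2° lon, +4·1° lat → SW at lon -120°, lat -56°.
Cell spans 2° lon × 1° lat.
south -56.000, north -55.000.

-56.000, -55.000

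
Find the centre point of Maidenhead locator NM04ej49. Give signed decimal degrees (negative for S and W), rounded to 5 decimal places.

34.41458, 80.37083

Field N=13, M=12: +13·20° lon, +12·10° lat → SW at lon 80°, lat 30°.
Square 0, 4: +0·2° lon, +4·1° lat → SW at lon 80°, lat 34°.
Subsquare e=4, j=9: +4·0.0833333° lon, +9·0.0416667° lat → SW at lon 80.3333°, lat 34.375°.
Extended square 4, 9: +4·0.00833333° lon, +9·0.00416667° lat → SW at lon 80.3667°, lat 34.4125°.
Cell spans 0.00833333° lon × 0.00416667° lat. Centre is SW corner plus half of each.
latitude 34.41458, longitude 80.37083.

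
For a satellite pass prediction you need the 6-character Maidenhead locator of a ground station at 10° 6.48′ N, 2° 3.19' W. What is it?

IK80xc

Shift to the Maidenhead origin (180°W, 90°S): lon 177.9468, lat 100.1080.
Field: 177.9468/20 → 8 → I, 100.1080/10 → 10 → K; chars IK.
Square: 17.9468/2 → 8, 0.1080/1 → 0; chars 80.
Subsquare: 1.9468/0.0833333 → 23 → x, 0.1080/0.0416667 → 2 → c; chars xc.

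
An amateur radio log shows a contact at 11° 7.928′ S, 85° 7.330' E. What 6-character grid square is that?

NH28nu

Shift to the Maidenhead origin (180°W, 90°S): lon 265.1222, lat 78.8679.
Field: 265.1222/20 → 13 → N, 78.8679/10 → 7 → H; chars NH.
Square: 5.1222/2 → 2, 8.8679/1 → 8; chars 28.
Subsquare: 1.1222/0.0833333 → 13 → n, 0.8679/0.0416667 → 20 → u; chars nu.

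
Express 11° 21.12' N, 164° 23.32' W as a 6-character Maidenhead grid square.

AK71ti

Shift to the Maidenhead origin (180°W, 90°S): lon 15.6113, lat 101.3520.
Field (20°×10°, letters A–R): 15.6113/20 → 0 → A, 101.3520/10 → 10 → K; chars AK.
Square (2°×1°, digits 0–9): 15.6113/2 → 7, 1.3520/1 → 1; chars 71.
Subsquare (5′×2.5′, letters a–x): 1.6113/0.0833333 → 19 → t, 0.3520/0.0416667 → 8 → i; chars ti.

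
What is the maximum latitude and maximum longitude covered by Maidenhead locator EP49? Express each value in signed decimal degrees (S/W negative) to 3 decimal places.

Field E=4, P=15: +4·20° lon, +15·10° lat → SW at lon -100°, lat 60°.
Square 4, 9: +4·2° lon, +9·1° lat → SW at lon -92°, lat 69°.
Cell spans 2° lon × 1° lat. NE corner is SW corner plus one full cell.
latitude 70.000, longitude -90.000.

70.000, -90.000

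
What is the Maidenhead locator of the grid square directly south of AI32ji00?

Latitude extended square 0; −1 → -1, wraps to 9, carry into subsquare.
Latitude subsquare i = 8; −1 → 7 = h.
The longitude characters are unchanged.

AI32jh09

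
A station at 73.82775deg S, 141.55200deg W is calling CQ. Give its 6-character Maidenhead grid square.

Add 180° to longitude and 90° to latitude: 38.4480, 16.1723.
Field: 38.4480/20 → 1 → B, 16.1723/10 → 1 → B; chars BB.
Square: 18.4480/2 → 9, 6.1723/1 → 6; chars 96.
Subsquare: 0.4480/0.0833333 → 5 → f, 0.1723/0.0416667 → 4 → e; chars fe.

BB96fe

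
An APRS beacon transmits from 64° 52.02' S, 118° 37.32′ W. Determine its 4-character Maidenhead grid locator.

Add 180° to longitude and 90° to latitude: 61.38, 25.13.
Field (20°×10°, letters A–R): lon ⌊61.38/20⌋ = 3 → D; lat ⌊25.13/10⌋ = 2 → C.
Square (2°×1°, digits 0–9): lon ⌊1.38/2⌋ = 0; lat ⌊5.13/1⌋ = 5.

DC05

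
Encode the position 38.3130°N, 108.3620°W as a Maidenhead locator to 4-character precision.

DM58

Shift to the Maidenhead origin (180°W, 90°S): lon 71.64, lat 128.31.
Field: 71.64/20 → 3 → D, 128.31/10 → 12 → M; chars DM.
Square: 11.64/2 → 5, 8.31/1 → 8; chars 58.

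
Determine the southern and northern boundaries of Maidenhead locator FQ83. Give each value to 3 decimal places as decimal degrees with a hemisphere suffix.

Field F=5, Q=16: +5·20° lon, +16·10° lat → SW at lon -80°, lat 70°.
Square 8, 3: +8·2° lon, +3·1° lat → SW at lon -64°, lat 73°.
Cell spans 2° lon × 1° lat.
south 73.000° N, north 74.000° N.

73.000° N, 74.000° N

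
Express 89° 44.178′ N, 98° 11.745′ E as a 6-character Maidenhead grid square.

NR99cr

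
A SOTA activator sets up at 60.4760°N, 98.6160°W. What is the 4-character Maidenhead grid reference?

EP00

Offset from 180°W / 90°S: lon 81.38°, lat 150.48°.
Field: lon ⌊81.38/20⌋ = 4 → E; lat ⌊150.48/10⌋ = 15 → P.
Square: lon ⌊1.38/2⌋ = 0; lat ⌊0.48/1⌋ = 0.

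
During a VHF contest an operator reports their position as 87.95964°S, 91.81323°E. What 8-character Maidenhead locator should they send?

Shift to the Maidenhead origin (180°W, 90°S): lon 271.81323, lat 2.04036.
Field (20°×10°, letters A–R): lon ⌊271.81323/20⌋ = 13 → N; lat ⌊2.04036/10⌋ = 0 → A.
Square (2°×1°, digits 0–9): lon ⌊11.81323/2⌋ = 5; lat ⌊2.04036/1⌋ = 2.
Subsquare (5′×2.5′, letters a–x): lon ⌊1.81323/0.0833333⌋ = 21 → v; lat ⌊0.04036/0.0416667⌋ = 0 → a.
Extended square (30″×15″, digits 0–9): lon ⌊0.06323/0.00833333⌋ = 7; lat ⌊0.04036/0.00416667⌋ = 9.

NA52va79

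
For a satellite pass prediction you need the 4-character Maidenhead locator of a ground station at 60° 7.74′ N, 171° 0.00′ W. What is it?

AP40

Offset from 180°W / 90°S: lon 9.00°, lat 150.13°.
Field: 9.00/20 → 0 → A, 150.13/10 → 15 → P; chars AP.
Square: 9.00/2 → 4, 0.13/1 → 0; chars 40.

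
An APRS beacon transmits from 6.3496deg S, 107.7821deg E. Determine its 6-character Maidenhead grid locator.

Shift to the Maidenhead origin (180°W, 90°S): lon 287.7821, lat 83.6504.
Field: 287.7821/20 → 14 → O, 83.6504/10 → 8 → I; chars OI.
Square: 7.7821/2 → 3, 3.6504/1 → 3; chars 33.
Subsquare: 1.7821/0.0833333 → 21 → v, 0.6504/0.0416667 → 15 → p; chars vp.

OI33vp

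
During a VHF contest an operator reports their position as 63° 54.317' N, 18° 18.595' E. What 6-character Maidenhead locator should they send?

JP93dv

Shift to the Maidenhead origin (180°W, 90°S): lon 198.3099, lat 153.9053.
Field: 198.3099/20 → 9 → J, 153.9053/10 → 15 → P; chars JP.
Square: 18.3099/2 → 9, 3.9053/1 → 3; chars 93.
Subsquare: 0.3099/0.0833333 → 3 → d, 0.9053/0.0416667 → 21 → v; chars dv.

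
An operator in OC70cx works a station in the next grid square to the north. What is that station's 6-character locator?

Latitude subsquare x = 23; +1 → 24, wraps to 0 = a, carry into square.
Latitude square 0; +1 → 1.
The longitude characters are unchanged.

OC71ca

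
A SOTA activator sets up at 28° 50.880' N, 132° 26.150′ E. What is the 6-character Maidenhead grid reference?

PL68fu

Offset from 180°W / 90°S: lon 312.4358°, lat 118.8480°.
Field: 312.4358/20 → 15 → P, 118.8480/10 → 11 → L; chars PL.
Square: 12.4358/2 → 6, 8.8480/1 → 8; chars 68.
Subsquare: 0.4358/0.0833333 → 5 → f, 0.8480/0.0416667 → 20 → u; chars fu.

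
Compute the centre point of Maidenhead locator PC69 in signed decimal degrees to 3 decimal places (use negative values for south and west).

-60.500, 133.000

Field P=15, C=2: +15·20° lon, +2·10° lat → SW at lon 120°, lat -70°.
Square 6, 9: +6·2° lon, +9·1° lat → SW at lon 132°, lat -61°.
Cell spans 2° lon × 1° lat. Centre is SW corner plus half of each.
latitude -60.500, longitude 133.000.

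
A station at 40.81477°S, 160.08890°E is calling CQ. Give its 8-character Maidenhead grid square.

Offset from 180°W / 90°S: lon 340.08890°, lat 49.18523°.
Field (20°×10°, letters A–R): 340.08890/20 → 17 → R, 49.18523/10 → 4 → E; chars RE.
Square (2°×1°, digits 0–9): 0.08890/2 → 0, 9.18523/1 → 9; chars 09.
Subsquare (5′×2.5′, letters a–x): 0.08890/0.0833333 → 1 → b, 0.18523/0.0416667 → 4 → e; chars be.
Extended square (30″×15″, digits 0–9): 0.00557/0.00833333 → 0, 0.01856/0.00416667 → 4; chars 04.

RE09be04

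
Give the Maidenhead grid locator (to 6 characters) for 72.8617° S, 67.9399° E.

MB37xd

Shift to the Maidenhead origin (180°W, 90°S): lon 247.9399, lat 17.1383.
Field: lon ⌊247.9399/20⌋ = 12 → M; lat ⌊17.1383/10⌋ = 1 → B.
Square: lon ⌊7.9399/2⌋ = 3; lat ⌊7.1383/1⌋ = 7.
Subsquare: lon ⌊1.9399/0.0833333⌋ = 23 → x; lat ⌊0.1383/0.0416667⌋ = 3 → d.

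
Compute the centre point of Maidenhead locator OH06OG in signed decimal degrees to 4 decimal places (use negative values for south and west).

Field O=14, H=7: +14·20° lon, +7·10° lat → SW at lon 100°, lat -20°.
Square 0, 6: +0·2° lon, +6·1° lat → SW at lon 100°, lat -14°.
Subsquare o=14, g=6: +14·0.0833333° lon, +6·0.0416667° lat → SW at lon 101.167°, lat -13.75°.
Cell spans 0.0833333° lon × 0.0416667° lat. Centre is SW corner plus half of each.
latitude -13.7292, longitude 101.2083.

-13.7292, 101.2083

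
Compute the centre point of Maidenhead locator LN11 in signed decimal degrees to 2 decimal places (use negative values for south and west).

41.50, 43.00

Field L=11, N=13: +11·20° lon, +13·10° lat → SW at lon 40°, lat 40°.
Square 1, 1: +1·2° lon, +1·1° lat → SW at lon 42°, lat 41°.
Cell spans 2° lon × 1° lat. Centre is SW corner plus half of each.
latitude 41.50, longitude 43.00.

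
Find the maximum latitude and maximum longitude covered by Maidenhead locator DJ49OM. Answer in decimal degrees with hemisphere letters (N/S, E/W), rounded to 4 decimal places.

9.5417° N, 110.7500° W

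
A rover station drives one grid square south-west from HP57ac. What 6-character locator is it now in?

HP47xb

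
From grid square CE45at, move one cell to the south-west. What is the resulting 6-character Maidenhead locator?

CE35xs

Longitude subsquare a = 0; −1 → -1, wraps to 23 = x, carry into square.
Longitude square 4; −1 → 3.
Latitude subsquare t = 19; −1 → 18 = s.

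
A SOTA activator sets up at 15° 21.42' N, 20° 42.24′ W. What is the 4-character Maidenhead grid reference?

HK95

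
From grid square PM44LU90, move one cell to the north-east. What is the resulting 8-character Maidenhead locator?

PM44mu01

Longitude extended square 9; +1 → 10, wraps to 0, carry into subsquare.
Longitude subsquare l = 11; +1 → 12 = m.
Latitude extended square 0; +1 → 1.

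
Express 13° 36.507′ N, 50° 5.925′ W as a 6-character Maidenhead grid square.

GK43wo

Shift to the Maidenhead origin (180°W, 90°S): lon 129.9013, lat 103.6085.
Field (20°×10°, letters A–R): lon ⌊129.9013/20⌋ = 6 → G; lat ⌊103.6085/10⌋ = 10 → K.
Square (2°×1°, digits 0–9): lon ⌊9.9013/2⌋ = 4; lat ⌊3.6085/1⌋ = 3.
Subsquare (5′×2.5′, letters a–x): lon ⌊1.9013/0.0833333⌋ = 22 → w; lat ⌊0.6085/0.0416667⌋ = 14 → o.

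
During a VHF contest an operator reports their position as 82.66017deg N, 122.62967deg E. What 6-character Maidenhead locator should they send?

PR12hp

Offset from 180°W / 90°S: lon 302.6297°, lat 172.6602°.
Field: lon ⌊302.6297/20⌋ = 15 → P; lat ⌊172.6602/10⌋ = 17 → R.
Square: lon ⌊2.6297/2⌋ = 1; lat ⌊2.6602/1⌋ = 2.
Subsquare: lon ⌊0.6297/0.0833333⌋ = 7 → h; lat ⌊0.6602/0.0416667⌋ = 15 → p.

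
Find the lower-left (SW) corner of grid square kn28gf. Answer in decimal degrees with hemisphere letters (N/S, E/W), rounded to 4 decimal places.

48.2083° N, 24.5000° E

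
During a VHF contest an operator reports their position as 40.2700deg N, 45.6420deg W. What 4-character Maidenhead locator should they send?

GN70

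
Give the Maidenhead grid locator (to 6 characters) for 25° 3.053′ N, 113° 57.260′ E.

Shift to the Maidenhead origin (180°W, 90°S): lon 293.9543, lat 115.0509.
Field: lon ⌊293.9543/20⌋ = 14 → O; lat ⌊115.0509/10⌋ = 11 → L.
Square: lon ⌊13.9543/2⌋ = 6; lat ⌊5.0509/1⌋ = 5.
Subsquare: lon ⌊1.9543/0.0833333⌋ = 23 → x; lat ⌊0.0509/0.0416667⌋ = 1 → b.

OL65xb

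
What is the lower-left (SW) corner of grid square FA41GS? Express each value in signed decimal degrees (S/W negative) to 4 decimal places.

-88.2500, -71.5000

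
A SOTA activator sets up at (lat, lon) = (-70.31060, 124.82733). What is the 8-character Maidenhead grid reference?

PB29jq95

Add 180° to longitude and 90° to latitude: 304.82733, 19.68940.
Field (20°×10°, letters A–R): lon ⌊304.82733/20⌋ = 15 → P; lat ⌊19.68940/10⌋ = 1 → B.
Square (2°×1°, digits 0–9): lon ⌊4.82733/2⌋ = 2; lat ⌊9.68940/1⌋ = 9.
Subsquare (5′×2.5′, letters a–x): lon ⌊0.82733/0.0833333⌋ = 9 → j; lat ⌊0.68940/0.0416667⌋ = 16 → q.
Extended square (30″×15″, digits 0–9): lon ⌊0.07733/0.00833333⌋ = 9; lat ⌊0.02273/0.00416667⌋ = 5.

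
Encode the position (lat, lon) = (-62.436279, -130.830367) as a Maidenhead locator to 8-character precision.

CC47on05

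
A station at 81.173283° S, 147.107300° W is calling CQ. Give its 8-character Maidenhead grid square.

Shift to the Maidenhead origin (180°W, 90°S): lon 32.89270, lat 8.82672.
Field: 32.89270/20 → 1 → B, 8.82672/10 → 0 → A; chars BA.
Square: 12.89270/2 → 6, 8.82672/1 → 8; chars 68.
Subsquare: 0.89270/0.0833333 → 10 → k, 0.82672/0.0416667 → 19 → t; chars kt.
Extended square: 0.05937/0.00833333 → 7, 0.03505/0.00416667 → 8; chars 78.

BA68kt78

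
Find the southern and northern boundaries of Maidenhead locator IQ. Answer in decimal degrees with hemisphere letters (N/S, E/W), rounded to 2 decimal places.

Field I=8, Q=16: +8·20° lon, +16·10° lat → SW at lon -20°, lat 70°.
Cell spans 20° lon × 10° lat.
south 70.00° N, north 80.00° N.

70.00° N, 80.00° N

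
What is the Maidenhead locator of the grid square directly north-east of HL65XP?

HL75aq

Longitude subsquare x = 23; +1 → 24, wraps to 0 = a, carry into square.
Longitude square 6; +1 → 7.
Latitude subsquare p = 15; +1 → 16 = q.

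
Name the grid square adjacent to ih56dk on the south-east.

Longitude subsquare d = 3; +1 → 4 = e.
Latitude subsquare k = 10; −1 → 9 = j.

IH56ej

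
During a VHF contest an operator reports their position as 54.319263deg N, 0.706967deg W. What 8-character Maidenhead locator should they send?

IO94ph56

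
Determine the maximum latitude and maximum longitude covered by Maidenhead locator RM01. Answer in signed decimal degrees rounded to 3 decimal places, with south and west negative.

Field R=17, M=12: +17·20° lon, +12·10° lat → SW at lon 160°, lat 30°.
Square 0, 1: +0·2° lon, +1·1° lat → SW at lon 160°, lat 31°.
Cell spans 2° lon × 1° lat. NE corner is SW corner plus one full cell.
latitude 32.000, longitude 162.000.

32.000, 162.000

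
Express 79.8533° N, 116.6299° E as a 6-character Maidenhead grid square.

Shift to the Maidenhead origin (180°W, 90°S): lon 296.6299, lat 169.8533.
Field: 296.6299/20 → 14 → O, 169.8533/10 → 16 → Q; chars OQ.
Square: 16.6299/2 → 8, 9.8533/1 → 9; chars 89.
Subsquare: 0.6299/0.0833333 → 7 → h, 0.8533/0.0416667 → 20 → u; chars hu.

OQ89hu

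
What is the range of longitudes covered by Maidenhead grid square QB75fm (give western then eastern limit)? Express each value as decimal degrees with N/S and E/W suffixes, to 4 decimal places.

154.4167° E, 154.5000° E

Field Q=16, B=1: +16·20° lon, +1·10° lat → SW at lon 140°, lat -80°.
Square 7, 5: +7·2° lon, +5·1° lat → SW at lon 154°, lat -75°.
Subsquare f=5, m=12: +5·0.0833333° lon, +12·0.0416667° lat → SW at lon 154.417°, lat -74.5°.
Cell spans 0.0833333° lon × 0.0416667° lat.
west 154.4167° E, east 154.5000° E.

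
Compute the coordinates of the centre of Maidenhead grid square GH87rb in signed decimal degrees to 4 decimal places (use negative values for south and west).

-12.9375, -42.5417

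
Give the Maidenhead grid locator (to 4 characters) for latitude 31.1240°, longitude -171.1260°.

Shift to the Maidenhead origin (180°W, 90°S): lon 8.87, lat 121.12.
Field: lon ⌊8.87/20⌋ = 0 → A; lat ⌊121.12/10⌋ = 12 → M.
Square: lon ⌊8.87/2⌋ = 4; lat ⌊1.12/1⌋ = 1.

AM41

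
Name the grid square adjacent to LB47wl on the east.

LB47xl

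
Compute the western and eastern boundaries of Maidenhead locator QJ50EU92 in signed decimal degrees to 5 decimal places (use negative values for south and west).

150.40833, 150.41667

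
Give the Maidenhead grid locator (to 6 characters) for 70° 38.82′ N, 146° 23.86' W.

BQ60tp

Offset from 180°W / 90°S: lon 33.6023°, lat 160.6470°.
Field: lon ⌊33.6023/20⌋ = 1 → B; lat ⌊160.6470/10⌋ = 16 → Q.
Square: lon ⌊13.6023/2⌋ = 6; lat ⌊0.6470/1⌋ = 0.
Subsquare: lon ⌊1.6023/0.0833333⌋ = 19 → t; lat ⌊0.6470/0.0416667⌋ = 15 → p.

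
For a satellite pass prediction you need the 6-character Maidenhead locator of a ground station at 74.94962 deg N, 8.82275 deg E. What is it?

Shift to the Maidenhead origin (180°W, 90°S): lon 188.8227, lat 164.9496.
Field: 188.8227/20 → 9 → J, 164.9496/10 → 16 → Q; chars JQ.
Square: 8.8227/2 → 4, 4.9496/1 → 4; chars 44.
Subsquare: 0.8227/0.0833333 → 9 → j, 0.9496/0.0416667 → 22 → w; chars jw.

JQ44jw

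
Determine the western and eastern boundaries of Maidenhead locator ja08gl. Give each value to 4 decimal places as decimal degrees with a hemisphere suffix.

Field J=9, A=0: +9·20° lon, +0·10° lat → SW at lon 0°, lat -90°.
Square 0, 8: +0·2° lon, +8·1° lat → SW at lon 0°, lat -82°.
Subsquare g=6, l=11: +6·0.0833333° lon, +11·0.0416667° lat → SW at lon 0.5°, lat -81.5417°.
Cell spans 0.0833333° lon × 0.0416667° lat.
west 0.5000° E, east 0.5833° E.

0.5000° E, 0.5833° E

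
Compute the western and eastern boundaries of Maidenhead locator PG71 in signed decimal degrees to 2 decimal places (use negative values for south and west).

Field P=15, G=6: +15·20° lon, +6·10° lat → SW at lon 120°, lat -30°.
Square 7, 1: +7·2° lon, +1·1° lat → SW at lon 134°, lat -29°.
Cell spans 2° lon × 1° lat.
west 134.00, east 136.00.

134.00, 136.00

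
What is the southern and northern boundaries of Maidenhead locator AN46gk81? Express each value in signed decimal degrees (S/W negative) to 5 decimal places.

46.42083, 46.42500

Field A=0, N=13: +0·20° lon, +13·10° lat → SW at lon -180°, lat 40°.
Square 4, 6: +4·2° lon, +6·1° lat → SW at lon -172°, lat 46°.
Subsquare g=6, k=10: +6·0.0833333° lon, +10·0.0416667° lat → SW at lon -171.5°, lat 46.4167°.
Extended square 8, 1: +8·0.00833333° lon, +1·0.00416667° lat → SW at lon -171.433°, lat 46.4208°.
Cell spans 0.00833333° lon × 0.00416667° lat.
south 46.42083, north 46.42500.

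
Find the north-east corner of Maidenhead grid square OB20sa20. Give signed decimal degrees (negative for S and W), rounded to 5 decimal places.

Field O=14, B=1: +14·20° lon, +1·10° lat → SW at lon 100°, lat -80°.
Square 2, 0: +2·2° lon, +0·1° lat → SW at lon 104°, lat -80°.
Subsquare s=18, a=0: +18·0.0833333° lon, +0·0.0416667° lat → SW at lon 105.5°, lat -80°.
Extended square 2, 0: +2·0.00833333° lon, +0·0.00416667° lat → SW at lon 105.517°, lat -80°.
Cell spans 0.00833333° lon × 0.00416667° lat. NE corner is SW corner plus one full cell.
latitude -79.99583, longitude 105.52500.

-79.99583, 105.52500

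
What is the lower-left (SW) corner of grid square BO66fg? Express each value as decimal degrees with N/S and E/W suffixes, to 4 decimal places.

56.2500° N, 147.5833° W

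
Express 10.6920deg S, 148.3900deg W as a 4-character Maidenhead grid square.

BH59

Add 180° to longitude and 90° to latitude: 31.61, 79.31.
Field: lon ⌊31.61/20⌋ = 1 → B; lat ⌊79.31/10⌋ = 7 → H.
Square: lon ⌊11.61/2⌋ = 5; lat ⌊9.31/1⌋ = 9.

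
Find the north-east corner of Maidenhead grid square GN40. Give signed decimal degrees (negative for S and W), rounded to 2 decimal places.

41.00, -50.00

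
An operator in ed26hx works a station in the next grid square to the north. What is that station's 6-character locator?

ED27ha

Latitude subsquare x = 23; +1 → 24, wraps to 0 = a, carry into square.
Latitude square 6; +1 → 7.
The longitude characters are unchanged.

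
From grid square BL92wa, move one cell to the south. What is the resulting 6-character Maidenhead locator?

Latitude subsquare a = 0; −1 → -1, wraps to 23 = x, carry into square.
Latitude square 2; −1 → 1.
The longitude characters are unchanged.

BL91wx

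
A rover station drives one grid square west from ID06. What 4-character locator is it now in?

Longitude square 0; −1 → -1, wraps to 9, carry into field.
Longitude field I = 8; −1 → 7 = H.
The latitude characters are unchanged.

HD96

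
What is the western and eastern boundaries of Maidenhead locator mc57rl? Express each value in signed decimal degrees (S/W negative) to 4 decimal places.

71.4167, 71.5000

Field M=12, C=2: +12·20° lon, +2·10° lat → SW at lon 60°, lat -70°.
Square 5, 7: +5·2° lon, +7·1° lat → SW at lon 70°, lat -63°.
Subsquare r=17, l=11: +17·0.0833333° lon, +11·0.0416667° lat → SW at lon 71.4167°, lat -62.5417°.
Cell spans 0.0833333° lon × 0.0416667° lat.
west 71.4167, east 71.5000.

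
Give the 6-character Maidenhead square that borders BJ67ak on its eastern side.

BJ67bk

Longitude subsquare a = 0; +1 → 1 = b.
The latitude characters are unchanged.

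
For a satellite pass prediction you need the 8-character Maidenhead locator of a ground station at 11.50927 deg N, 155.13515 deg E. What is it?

Shift to the Maidenhead origin (180°W, 90°S): lon 335.13515, lat 101.50927.
Field: lon ⌊335.13515/20⌋ = 16 → Q; lat ⌊101.50927/10⌋ = 10 → K.
Square: lon ⌊15.13515/2⌋ = 7; lat ⌊1.50927/1⌋ = 1.
Subsquare: lon ⌊1.13515/0.0833333⌋ = 13 → n; lat ⌊0.50927/0.0416667⌋ = 12 → m.
Extended square: lon ⌊0.05182/0.00833333⌋ = 6; lat ⌊0.00927/0.00416667⌋ = 2.

QK71nm62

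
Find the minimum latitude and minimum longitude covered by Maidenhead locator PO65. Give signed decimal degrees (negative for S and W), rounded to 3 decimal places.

55.000, 132.000

Field P=15, O=14: +15·20° lon, +14·10° lat → SW at lon 120°, lat 50°.
Square 6, 5: +6·2° lon, +5·1° lat → SW at lon 132°, lat 55°.
latitude 55.000, longitude 132.000.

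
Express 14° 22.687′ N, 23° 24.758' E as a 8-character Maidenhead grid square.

KK14qj90

Add 180° to longitude and 90° to latitude: 203.41263, 104.37812.
Field (20°×10°, letters A–R): lon ⌊203.41263/20⌋ = 10 → K; lat ⌊104.37812/10⌋ = 10 → K.
Square (2°×1°, digits 0–9): lon ⌊3.41263/2⌋ = 1; lat ⌊4.37812/1⌋ = 4.
Subsquare (5′×2.5′, letters a–x): lon ⌊1.41263/0.0833333⌋ = 16 → q; lat ⌊0.37812/0.0416667⌋ = 9 → j.
Extended square (30″×15″, digits 0–9): lon ⌊0.07930/0.00833333⌋ = 9; lat ⌊0.00312/0.00416667⌋ = 0.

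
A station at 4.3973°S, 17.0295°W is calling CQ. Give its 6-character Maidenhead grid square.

II15lo

Offset from 180°W / 90°S: lon 162.9705°, lat 85.6027°.
Field (20°×10°, letters A–R): 162.9705/20 → 8 → I, 85.6027/10 → 8 → I; chars II.
Square (2°×1°, digits 0–9): 2.9705/2 → 1, 5.6027/1 → 5; chars 15.
Subsquare (5′×2.5′, letters a–x): 0.9705/0.0833333 → 11 → l, 0.6027/0.0416667 → 14 → o; chars lo.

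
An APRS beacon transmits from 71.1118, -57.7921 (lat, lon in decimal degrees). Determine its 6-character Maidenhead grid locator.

Add 180° to longitude and 90° to latitude: 122.2079, 161.1118.
Field: lon ⌊122.2079/20⌋ = 6 → G; lat ⌊161.1118/10⌋ = 16 → Q.
Square: lon ⌊2.2079/2⌋ = 1; lat ⌊1.1118/1⌋ = 1.
Subsquare: lon ⌊0.2079/0.0833333⌋ = 2 → c; lat ⌊0.1118/0.0416667⌋ = 2 → c.

GQ11cc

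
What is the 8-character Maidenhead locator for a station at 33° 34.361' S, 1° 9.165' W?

IF96kk12

Offset from 180°W / 90°S: lon 178.84725°, lat 56.42732°.
Field: lon ⌊178.84725/20⌋ = 8 → I; lat ⌊56.42732/10⌋ = 5 → F.
Square: lon ⌊18.84725/2⌋ = 9; lat ⌊6.42732/1⌋ = 6.
Subsquare: lon ⌊0.84725/0.0833333⌋ = 10 → k; lat ⌊0.42732/0.0416667⌋ = 10 → k.
Extended square: lon ⌊0.01392/0.00833333⌋ = 1; lat ⌊0.01065/0.00416667⌋ = 2.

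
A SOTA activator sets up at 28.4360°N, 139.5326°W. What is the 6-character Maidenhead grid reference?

Add 180° to longitude and 90° to latitude: 40.4674, 118.4360.
Field: lon ⌊40.4674/20⌋ = 2 → C; lat ⌊118.4360/10⌋ = 11 → L.
Square: lon ⌊0.4674/2⌋ = 0; lat ⌊8.4360/1⌋ = 8.
Subsquare: lon ⌊0.4674/0.0833333⌋ = 5 → f; lat ⌊0.4360/0.0416667⌋ = 10 → k.

CL08fk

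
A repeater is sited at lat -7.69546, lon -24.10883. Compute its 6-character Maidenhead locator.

HI72wh

Shift to the Maidenhead origin (180°W, 90°S): lon 155.8912, lat 82.3045.
Field (20°×10°, letters A–R): lon ⌊155.8912/20⌋ = 7 → H; lat ⌊82.3045/10⌋ = 8 → I.
Square (2°×1°, digits 0–9): lon ⌊15.8912/2⌋ = 7; lat ⌊2.3045/1⌋ = 2.
Subsquare (5′×2.5′, letters a–x): lon ⌊1.8912/0.0833333⌋ = 22 → w; lat ⌊0.3045/0.0416667⌋ = 7 → h.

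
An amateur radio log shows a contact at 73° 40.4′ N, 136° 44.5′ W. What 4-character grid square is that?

CQ13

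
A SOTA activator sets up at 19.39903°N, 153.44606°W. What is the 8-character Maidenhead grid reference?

Shift to the Maidenhead origin (180°W, 90°S): lon 26.55394, lat 109.39903.
Field: 26.55394/20 → 1 → B, 109.39903/10 → 10 → K; chars BK.
Square: 6.55394/2 → 3, 9.39903/1 → 9; chars 39.
Subsquare: 0.55394/0.0833333 → 6 → g, 0.39903/0.0416667 → 9 → j; chars gj.
Extended square: 0.05394/0.00833333 → 6, 0.02403/0.00416667 → 5; chars 65.

BK39gj65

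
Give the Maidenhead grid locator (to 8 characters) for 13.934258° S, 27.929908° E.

KH36xb15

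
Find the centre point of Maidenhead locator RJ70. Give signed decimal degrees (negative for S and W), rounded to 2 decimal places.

0.50, 175.00

Field R=17, J=9: +17·20° lon, +9·10° lat → SW at lon 160°, lat 0°.
Square 7, 0: +7·2° lon, +0·1° lat → SW at lon 174°, lat 0°.
Cell spans 2° lon × 1° lat. Centre is SW corner plus half of each.
latitude 0.50, longitude 175.00.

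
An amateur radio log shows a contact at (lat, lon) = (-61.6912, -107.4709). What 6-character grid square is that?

Shift to the Maidenhead origin (180°W, 90°S): lon 72.5291, lat 28.3088.
Field (20°×10°, letters A–R): lon ⌊72.5291/20⌋ = 3 → D; lat ⌊28.3088/10⌋ = 2 → C.
Square (2°×1°, digits 0–9): lon ⌊12.5291/2⌋ = 6; lat ⌊8.3088/1⌋ = 8.
Subsquare (5′×2.5′, letters a–x): lon ⌊0.5291/0.0833333⌋ = 6 → g; lat ⌊0.3088/0.0416667⌋ = 7 → h.

DC68gh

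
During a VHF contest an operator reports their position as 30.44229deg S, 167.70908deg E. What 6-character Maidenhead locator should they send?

Add 180° to longitude and 90° to latitude: 347.7091, 59.5577.
Field: 347.7091/20 → 17 → R, 59.5577/10 → 5 → F; chars RF.
Square: 7.7091/2 → 3, 9.5577/1 → 9; chars 39.
Subsquare: 1.7091/0.0833333 → 20 → u, 0.5577/0.0416667 → 13 → n; chars un.

RF39un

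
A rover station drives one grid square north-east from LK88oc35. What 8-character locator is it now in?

LK88oc46

Longitude extended square 3; +1 → 4.
Latitude extended square 5; +1 → 6.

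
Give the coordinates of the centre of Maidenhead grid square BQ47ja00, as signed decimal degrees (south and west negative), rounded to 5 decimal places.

Field B=1, Q=16: +1·20° lon, +16·10° lat → SW at lon -160°, lat 70°.
Square 4, 7: +4·2° lon, +7·1° lat → SW at lon -152°, lat 77°.
Subsquare j=9, a=0: +9·0.0833333° lon, +0·0.0416667° lat → SW at lon -151.25°, lat 77°.
Extended square 0, 0: +0·0.00833333° lon, +0·0.00416667° lat → SW at lon -151.25°, lat 77°.
Cell spans 0.00833333° lon × 0.00416667° lat. Centre is SW corner plus half of each.
latitude 77.00208, longitude -151.24583.

77.00208, -151.24583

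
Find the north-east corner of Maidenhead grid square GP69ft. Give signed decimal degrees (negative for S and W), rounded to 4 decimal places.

Field G=6, P=15: +6·20° lon, +15·10° lat → SW at lon -60°, lat 60°.
Square 6, 9: +6·2° lon, +9·1° lat → SW at lon -48°, lat 69°.
Subsquare f=5, t=19: +5·0.0833333° lon, +19·0.0416667° lat → SW at lon -47.5833°, lat 69.7917°.
Cell spans 0.0833333° lon × 0.0416667° lat. NE corner is SW corner plus one full cell.
latitude 69.8333, longitude -47.5000.

69.8333, -47.5000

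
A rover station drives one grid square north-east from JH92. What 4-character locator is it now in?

Longitude square 9; +1 → 10, wraps to 0, carry into field.
Longitude field J = 9; +1 → 10 = K.
Latitude square 2; +1 → 3.

KH03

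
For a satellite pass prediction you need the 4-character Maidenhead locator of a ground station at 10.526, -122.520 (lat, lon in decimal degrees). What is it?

CK80

Shift to the Maidenhead origin (180°W, 90°S): lon 57.48, lat 100.53.
Field: 57.48/20 → 2 → C, 100.53/10 → 10 → K; chars CK.
Square: 17.48/2 → 8, 0.53/1 → 0; chars 80.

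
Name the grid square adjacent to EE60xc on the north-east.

EE70ad

Longitude subsquare x = 23; +1 → 24, wraps to 0 = a, carry into square.
Longitude square 6; +1 → 7.
Latitude subsquare c = 2; +1 → 3 = d.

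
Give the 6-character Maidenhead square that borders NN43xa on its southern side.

NN42xx

Latitude subsquare a = 0; −1 → -1, wraps to 23 = x, carry into square.
Latitude square 3; −1 → 2.
The longitude characters are unchanged.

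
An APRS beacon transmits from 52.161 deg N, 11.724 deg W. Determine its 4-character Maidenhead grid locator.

Add 180° to longitude and 90° to latitude: 168.28, 142.16.
Field: lon ⌊168.28/20⌋ = 8 → I; lat ⌊142.16/10⌋ = 14 → O.
Square: lon ⌊8.28/2⌋ = 4; lat ⌊2.16/1⌋ = 2.

IO42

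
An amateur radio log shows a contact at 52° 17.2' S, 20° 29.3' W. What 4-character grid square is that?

Offset from 180°W / 90°S: lon 159.51°, lat 37.71°.
Field (20°×10°, letters A–R): lon ⌊159.51/20⌋ = 7 → H; lat ⌊37.71/10⌋ = 3 → D.
Square (2°×1°, digits 0–9): lon ⌊19.51/2⌋ = 9; lat ⌊7.71/1⌋ = 7.

HD97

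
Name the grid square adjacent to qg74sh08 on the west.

QG74rh98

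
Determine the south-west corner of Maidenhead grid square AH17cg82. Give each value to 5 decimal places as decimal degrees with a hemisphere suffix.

Field A=0, H=7: +0·20° lon, +7·10° lat → SW at lon -180°, lat -20°.
Square 1, 7: +1·2° lon, +7·1° lat → SW at lon -178°, lat -13°.
Subsquare c=2, g=6: +2·0.0833333° lon, +6·0.0416667° lat → SW at lon -177.833°, lat -12.75°.
Extended square 8, 2: +8·0.00833333° lon, +2·0.00416667° lat → SW at lon -177.767°, lat -12.7417°.
latitude 12.74167° S, longitude 177.76667° W.

12.74167° S, 177.76667° W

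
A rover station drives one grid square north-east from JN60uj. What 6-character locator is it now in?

Longitude subsquare u = 20; +1 → 21 = v.
Latitude subsquare j = 9; +1 → 10 = k.

JN60vk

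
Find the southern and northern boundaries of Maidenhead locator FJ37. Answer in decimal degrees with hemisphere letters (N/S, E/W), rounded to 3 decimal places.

7.000° N, 8.000° N

Field F=5, J=9: +5·20° lon, +9·10° lat → SW at lon -80°, lat 0°.
Square 3, 7: +3·2° lon, +7·1° lat → SW at lon -74°, lat 7°.
Cell spans 2° lon × 1° lat.
south 7.000° N, north 8.000° N.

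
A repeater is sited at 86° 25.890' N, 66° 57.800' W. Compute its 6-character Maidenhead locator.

Offset from 180°W / 90°S: lon 113.0367°, lat 176.4315°.
Field: 113.0367/20 → 5 → F, 176.4315/10 → 17 → R; chars FR.
Square: 13.0367/2 → 6, 6.4315/1 → 6; chars 66.
Subsquare: 1.0367/0.0833333 → 12 → m, 0.4315/0.0416667 → 10 → k; chars mk.

FR66mk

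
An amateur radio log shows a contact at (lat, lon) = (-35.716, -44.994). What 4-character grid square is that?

GF74

Add 180° to longitude and 90° to latitude: 135.01, 54.28.
Field: 135.01/20 → 6 → G, 54.28/10 → 5 → F; chars GF.
Square: 15.01/2 → 7, 4.28/1 → 4; chars 74.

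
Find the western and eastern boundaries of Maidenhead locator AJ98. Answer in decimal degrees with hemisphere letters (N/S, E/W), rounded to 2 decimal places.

162.00° W, 160.00° W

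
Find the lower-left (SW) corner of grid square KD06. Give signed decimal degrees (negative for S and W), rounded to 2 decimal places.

Field K=10, D=3: +10·20° lon, +3·10° lat → SW at lon 20°, lat -60°.
Square 0, 6: +0·2° lon, +6·1° lat → SW at lon 20°, lat -54°.
latitude -54.00, longitude 20.00.

-54.00, 20.00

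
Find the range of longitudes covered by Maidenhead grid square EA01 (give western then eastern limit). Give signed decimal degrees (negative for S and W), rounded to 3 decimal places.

-100.000, -98.000

Field E=4, A=0: +4·20° lon, +0·10° lat → SW at lon -100°, lat -90°.
Square 0, 1: +0·2° lon, +1·1° lat → SW at lon -100°, lat -89°.
Cell spans 2° lon × 1° lat.
west -100.000, east -98.000.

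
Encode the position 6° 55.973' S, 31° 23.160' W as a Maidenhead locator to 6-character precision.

HI43hb

Offset from 180°W / 90°S: lon 148.6140°, lat 83.0671°.
Field: lon ⌊148.6140/20⌋ = 7 → H; lat ⌊83.0671/10⌋ = 8 → I.
Square: lon ⌊8.6140/2⌋ = 4; lat ⌊3.0671/1⌋ = 3.
Subsquare: lon ⌊0.6140/0.0833333⌋ = 7 → h; lat ⌊0.0671/0.0416667⌋ = 1 → b.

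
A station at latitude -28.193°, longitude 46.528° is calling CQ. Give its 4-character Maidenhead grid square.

Offset from 180°W / 90°S: lon 226.53°, lat 61.81°.
Field (20°×10°, letters A–R): 226.53/20 → 11 → L, 61.81/10 → 6 → G; chars LG.
Square (2°×1°, digits 0–9): 6.53/2 → 3, 1.81/1 → 1; chars 31.

LG31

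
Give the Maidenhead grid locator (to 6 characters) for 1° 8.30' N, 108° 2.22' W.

DJ51xd

Add 180° to longitude and 90° to latitude: 71.9630, 91.1383.
Field: 71.9630/20 → 3 → D, 91.1383/10 → 9 → J; chars DJ.
Square: 11.9630/2 → 5, 1.1383/1 → 1; chars 51.
Subsquare: 1.9630/0.0833333 → 23 → x, 0.1383/0.0416667 → 3 → d; chars xd.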